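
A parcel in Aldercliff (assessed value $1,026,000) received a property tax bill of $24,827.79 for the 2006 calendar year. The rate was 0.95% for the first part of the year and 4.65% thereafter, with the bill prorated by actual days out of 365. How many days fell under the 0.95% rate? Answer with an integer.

Let d = days at the first rate; then 365 − d days at the second rate.
$1,026,000 × [0.95%·d + 4.65%·(365−d)] / 365 = $24,827.79
Solving gives d = 220, so the new rate took effect on 9 Aug 2006.

220 days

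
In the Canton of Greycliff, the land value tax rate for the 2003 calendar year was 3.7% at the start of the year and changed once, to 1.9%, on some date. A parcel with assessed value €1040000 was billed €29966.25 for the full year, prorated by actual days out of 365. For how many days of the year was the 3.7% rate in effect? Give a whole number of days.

Let d = days at the first rate; then 365 − d days at the second rate.
€1040000 × [3.7%·d + 1.9%·(365−d)] / 365 = €29966.25
Solving gives d = 199, so the new rate took effect on 19 Jul 2003.

199 days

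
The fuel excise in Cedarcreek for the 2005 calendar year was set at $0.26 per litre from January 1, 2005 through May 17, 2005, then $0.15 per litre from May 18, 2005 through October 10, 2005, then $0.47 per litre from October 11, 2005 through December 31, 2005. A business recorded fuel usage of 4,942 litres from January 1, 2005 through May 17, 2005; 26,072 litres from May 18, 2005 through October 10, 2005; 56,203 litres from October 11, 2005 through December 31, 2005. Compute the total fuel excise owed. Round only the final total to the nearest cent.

January 1 – May 17, 2005: 4,942 litres at $0.26/litre → $1,284.92
May 18 – October 10, 2005: 26,072 litres at $0.15/litre → $3,910.80
October 11 – December 31, 2005: 56,203 litres at $0.47/litre → $26,415.41

$31,611.13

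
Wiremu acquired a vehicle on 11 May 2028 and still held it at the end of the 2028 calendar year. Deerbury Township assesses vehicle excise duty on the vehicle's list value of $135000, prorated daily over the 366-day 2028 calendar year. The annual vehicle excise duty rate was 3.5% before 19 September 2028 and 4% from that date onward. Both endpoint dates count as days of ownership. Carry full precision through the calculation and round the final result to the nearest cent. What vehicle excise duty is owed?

$3225.61

11 May – 18 September 2028: 131 days at 3.5% → $135000 × 3.5% × 131/366 = $1691.1885
19 September – 31 December 2028: 104 days at 4% → $135000 × 4% × 104/366 = $1534.4262
Total = $3225.6148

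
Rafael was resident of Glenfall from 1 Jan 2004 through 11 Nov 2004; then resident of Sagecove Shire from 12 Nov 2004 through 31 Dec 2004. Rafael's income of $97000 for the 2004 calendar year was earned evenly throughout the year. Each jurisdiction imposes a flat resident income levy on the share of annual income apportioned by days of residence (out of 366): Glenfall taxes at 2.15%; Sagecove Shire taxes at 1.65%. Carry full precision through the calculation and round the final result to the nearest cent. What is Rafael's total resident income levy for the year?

$2019.24

Glenfall, 1 Jan – 11 Nov 2004: 316 days → $97000 × 2.15% × 316/366 = $1800.5956
Sagecove Shire, 12 Nov – 31 Dec 2004: 50 days → $97000 × 1.65% × 50/366 = $218.6475
Total = $2019.2432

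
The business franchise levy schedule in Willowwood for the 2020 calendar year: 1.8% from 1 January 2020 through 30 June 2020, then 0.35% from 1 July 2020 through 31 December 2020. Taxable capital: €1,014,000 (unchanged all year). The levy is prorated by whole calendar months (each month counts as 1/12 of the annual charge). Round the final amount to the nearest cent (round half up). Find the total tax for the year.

€10,900.50

1 January – 30 June 2020: 6 months at 1.8% → €1,014,000 × 1.8% × 6/12 = €9,126.0000
1 July – 31 December 2020: 6 months at 0.35% → €1,014,000 × 0.35% × 6/12 = €1,774.5000
Total = €10,900.5000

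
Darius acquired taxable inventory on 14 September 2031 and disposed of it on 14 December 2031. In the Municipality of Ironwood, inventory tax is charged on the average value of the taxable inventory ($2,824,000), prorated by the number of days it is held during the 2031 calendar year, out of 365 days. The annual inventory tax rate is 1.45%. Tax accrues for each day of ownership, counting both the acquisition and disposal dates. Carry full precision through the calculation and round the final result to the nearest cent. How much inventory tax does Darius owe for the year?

Days held (14 September – 14 December 2031): 92 out of 365
Tax = $2,824,000 × 1.45% × 92/365 = $10,321.1397

$10,321.14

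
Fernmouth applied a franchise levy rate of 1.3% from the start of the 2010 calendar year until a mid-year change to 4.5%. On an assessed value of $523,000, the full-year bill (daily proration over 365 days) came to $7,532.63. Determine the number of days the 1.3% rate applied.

Let d = days at the first rate; then 365 − d days at the second rate.
$523,000 × [1.3%·d + 4.5%·(365−d)] / 365 = $7,532.63
Solving gives d = 349, so the new rate took effect on December 16, 2010.

349 days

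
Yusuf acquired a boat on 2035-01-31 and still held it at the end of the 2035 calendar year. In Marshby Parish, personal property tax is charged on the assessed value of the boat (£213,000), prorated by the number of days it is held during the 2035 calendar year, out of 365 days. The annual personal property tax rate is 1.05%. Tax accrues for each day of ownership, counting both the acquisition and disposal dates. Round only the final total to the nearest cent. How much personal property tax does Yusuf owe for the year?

Days held (2035-01-31 to 2035-12-31): 335 out of 365
Tax = £213,000 × 1.05% × 335/365 = £2,052.6781

£2,052.68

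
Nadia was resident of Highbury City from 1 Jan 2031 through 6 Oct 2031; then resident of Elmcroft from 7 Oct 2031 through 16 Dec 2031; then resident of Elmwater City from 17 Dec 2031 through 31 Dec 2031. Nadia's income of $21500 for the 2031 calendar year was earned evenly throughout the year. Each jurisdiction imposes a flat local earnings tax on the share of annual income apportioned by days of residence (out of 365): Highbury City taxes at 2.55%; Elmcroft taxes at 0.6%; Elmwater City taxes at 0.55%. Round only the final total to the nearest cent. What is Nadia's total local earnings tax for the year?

$449.03

Highbury City, 1 Jan – 6 Oct 2031: 279 days → $21500 × 2.55% × 279/365 = $419.0733
Elmcroft, 7 Oct – 16 Dec 2031: 71 days → $21500 × 0.6% × 71/365 = $25.0932
Elmwater City, 17 Dec – 31 Dec 2031: 15 days → $21500 × 0.55% × 15/365 = $4.8596
Total = $449.0260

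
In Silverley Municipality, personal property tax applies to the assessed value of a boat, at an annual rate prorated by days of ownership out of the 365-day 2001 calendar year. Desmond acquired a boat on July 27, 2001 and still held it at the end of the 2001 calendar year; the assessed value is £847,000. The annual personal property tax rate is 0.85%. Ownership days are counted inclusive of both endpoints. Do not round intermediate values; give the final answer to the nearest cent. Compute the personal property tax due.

Days held (July 27 – December 31, 2001): 158 out of 365
Tax = £847,000 × 0.85% × 158/365 = £3,116.4959

£3,116.50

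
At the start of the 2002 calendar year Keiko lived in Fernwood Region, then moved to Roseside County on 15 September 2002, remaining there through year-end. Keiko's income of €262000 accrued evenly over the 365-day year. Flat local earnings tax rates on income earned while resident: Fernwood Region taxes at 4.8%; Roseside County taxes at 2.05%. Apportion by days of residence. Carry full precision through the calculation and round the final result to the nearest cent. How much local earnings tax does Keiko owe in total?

Fernwood Region, 1 January – 14 September 2002: 257 days → €262000 × 4.8% × 257/365 = €8854.8822
Roseside County, 15 September – 31 December 2002: 108 days → €262000 × 2.05% × 108/365 = €1589.2274
Total = €10444.1096

€10444.11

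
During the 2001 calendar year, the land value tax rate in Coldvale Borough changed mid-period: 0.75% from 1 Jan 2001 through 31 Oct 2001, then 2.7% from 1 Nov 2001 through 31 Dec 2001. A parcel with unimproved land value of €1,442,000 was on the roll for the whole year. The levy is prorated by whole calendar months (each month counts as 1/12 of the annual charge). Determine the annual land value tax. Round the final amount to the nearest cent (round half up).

€15,501.50

1 Jan – 31 Oct 2001: 10 months at 0.75% → €1,442,000 × 0.75% × 10/12 = €9,012.5000
1 Nov – 31 Dec 2001: 2 months at 2.7% → €1,442,000 × 2.7% × 2/12 = €6,489.0000
Total = €15,501.5000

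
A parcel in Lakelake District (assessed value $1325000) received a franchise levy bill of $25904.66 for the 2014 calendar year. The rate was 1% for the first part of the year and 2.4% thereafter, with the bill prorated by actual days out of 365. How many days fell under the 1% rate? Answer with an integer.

116 days

Let d = days at the first rate; then 365 − d days at the second rate.
$1325000 × [1%·d + 2.4%·(365−d)] / 365 = $25904.66
Solving gives d = 116, so the new rate took effect on 27 April 2014.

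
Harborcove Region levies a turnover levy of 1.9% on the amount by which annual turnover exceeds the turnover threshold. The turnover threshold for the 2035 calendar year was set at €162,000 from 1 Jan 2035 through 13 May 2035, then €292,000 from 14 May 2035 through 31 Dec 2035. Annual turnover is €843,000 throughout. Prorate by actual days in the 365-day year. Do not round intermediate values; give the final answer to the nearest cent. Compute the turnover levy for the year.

1 Jan – 13 May 2035: 133 days, exemption €162,000 → (€843,000 − €162,000) × 1.9% × 133/365 = €4,714.7589
14 May – 31 Dec 2035: 232 days, exemption €292,000 → (€843,000 − €292,000) × 1.9% × 232/365 = €6,654.2685
Total = €11,369.0274

€11,369.03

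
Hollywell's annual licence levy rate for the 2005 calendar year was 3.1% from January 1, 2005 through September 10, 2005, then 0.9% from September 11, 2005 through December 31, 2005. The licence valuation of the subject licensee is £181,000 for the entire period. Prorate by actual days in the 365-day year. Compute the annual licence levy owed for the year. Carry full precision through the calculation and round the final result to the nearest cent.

January 1 – September 10, 2005: 253 days at 3.1% → £181,000 × 3.1% × 253/365 = £3,889.2685
September 11 – December 31, 2005: 112 days at 0.9% → £181,000 × 0.9% × 112/365 = £499.8575
Total = £4,389.1260

£4,389.13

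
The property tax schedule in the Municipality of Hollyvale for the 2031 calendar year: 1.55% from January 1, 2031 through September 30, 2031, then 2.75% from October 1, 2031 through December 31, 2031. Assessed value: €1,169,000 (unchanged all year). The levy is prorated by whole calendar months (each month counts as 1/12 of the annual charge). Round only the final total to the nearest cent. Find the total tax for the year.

€21,626.50

January 1 – September 30, 2031: 9 months at 1.55% → €1,169,000 × 1.55% × 9/12 = €13,589.6250
October 1 – December 31, 2031: 3 months at 2.75% → €1,169,000 × 2.75% × 3/12 = €8,036.8750
Total = €21,626.5000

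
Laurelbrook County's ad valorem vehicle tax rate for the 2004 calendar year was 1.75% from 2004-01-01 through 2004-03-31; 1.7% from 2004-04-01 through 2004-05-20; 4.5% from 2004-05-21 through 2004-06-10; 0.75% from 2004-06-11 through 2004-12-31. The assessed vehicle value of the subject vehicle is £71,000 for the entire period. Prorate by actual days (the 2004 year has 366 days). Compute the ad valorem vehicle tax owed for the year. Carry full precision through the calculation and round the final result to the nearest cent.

2004-01-01 to 2004-03-31: 91 days at 1.75% → £71,000 × 1.75% × 91/366 = £308.9276
2004-04-01 to 2004-05-20: 50 days at 1.7% → £71,000 × 1.7% × 50/366 = £164.8907
2004-05-21 to 2004-06-10: 21 days at 4.5% → £71,000 × 4.5% × 21/366 = £183.3197
2004-06-11 to 2004-12-31: 204 days at 0.75% → £71,000 × 0.75% × 204/366 = £296.8033
Total = £953.9413

£953.94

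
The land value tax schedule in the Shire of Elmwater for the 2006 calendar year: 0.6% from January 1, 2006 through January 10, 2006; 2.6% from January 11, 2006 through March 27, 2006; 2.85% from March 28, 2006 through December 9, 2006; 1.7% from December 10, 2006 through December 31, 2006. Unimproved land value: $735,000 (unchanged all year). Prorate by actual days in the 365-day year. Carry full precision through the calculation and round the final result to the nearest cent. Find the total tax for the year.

January 1 – January 10, 2006: 10 days at 0.6% → $735,000 × 0.6% × 10/365 = $120.8219
January 11 – March 27, 2006: 76 days at 2.6% → $735,000 × 2.6% × 76/365 = $3,979.0685
March 28 – December 9, 2006: 257 days at 2.85% → $735,000 × 2.85% × 257/365 = $14,749.3356
December 10 – December 31, 2006: 22 days at 1.7% → $735,000 × 1.7% × 22/365 = $753.1233
Total = $19,602.3493

$19,602.35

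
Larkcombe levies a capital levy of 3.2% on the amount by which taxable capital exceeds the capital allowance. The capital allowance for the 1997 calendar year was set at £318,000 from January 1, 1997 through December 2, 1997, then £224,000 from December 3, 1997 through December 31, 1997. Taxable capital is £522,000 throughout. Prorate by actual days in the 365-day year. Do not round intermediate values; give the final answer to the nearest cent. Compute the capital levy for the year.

£6,766.99

January 1 – December 2, 1997: 336 days, exemption £318,000 → (£522,000 − £318,000) × 3.2% × 336/365 = £6,009.3370
December 3 – December 31, 1997: 29 days, exemption £224,000 → (£522,000 − £224,000) × 3.2% × 29/365 = £757.6548
Total = £6,766.9918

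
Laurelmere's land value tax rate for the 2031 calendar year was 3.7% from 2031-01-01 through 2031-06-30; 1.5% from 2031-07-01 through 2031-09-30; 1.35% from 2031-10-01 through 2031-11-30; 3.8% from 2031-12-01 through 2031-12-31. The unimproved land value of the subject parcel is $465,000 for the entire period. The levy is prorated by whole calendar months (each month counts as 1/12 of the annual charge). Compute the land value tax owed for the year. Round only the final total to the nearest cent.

$12,865.00

2031-01-01 to 2031-06-30: 6 months at 3.7% → $465,000 × 3.7% × 6/12 = $8,602.5000
2031-07-01 to 2031-09-30: 3 months at 1.5% → $465,000 × 1.5% × 3/12 = $1,743.7500
2031-10-01 to 2031-11-30: 2 months at 1.35% → $465,000 × 1.35% × 2/12 = $1,046.2500
2031-12-01 to 2031-12-31: 1 month at 3.8% → $465,000 × 3.8% × 1/12 = $1,472.5000
Total = $12,865.0000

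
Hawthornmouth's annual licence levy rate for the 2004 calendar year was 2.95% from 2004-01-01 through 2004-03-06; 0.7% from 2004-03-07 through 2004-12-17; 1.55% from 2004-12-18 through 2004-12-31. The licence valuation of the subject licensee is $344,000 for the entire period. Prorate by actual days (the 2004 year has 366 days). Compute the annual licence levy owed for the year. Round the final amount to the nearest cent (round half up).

$3,915.58

2004-01-01 to 2004-03-06: 66 days at 2.95% → $344,000 × 2.95% × 66/366 = $1,829.9672
2004-03-07 to 2004-12-17: 286 days at 0.7% → $344,000 × 0.7% × 286/366 = $1,881.6612
2004-12-18 to 2004-12-31: 14 days at 1.55% → $344,000 × 1.55% × 14/366 = $203.9563
Total = $3,915.5847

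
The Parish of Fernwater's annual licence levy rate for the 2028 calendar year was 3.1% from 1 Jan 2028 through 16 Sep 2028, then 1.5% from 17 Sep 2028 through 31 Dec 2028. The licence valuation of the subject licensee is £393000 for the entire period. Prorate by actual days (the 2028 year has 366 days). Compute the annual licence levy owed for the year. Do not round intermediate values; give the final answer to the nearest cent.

£10361.89

1 Jan – 16 Sep 2028: 260 days at 3.1% → £393000 × 3.1% × 260/366 = £8654.5902
17 Sep – 31 Dec 2028: 106 days at 1.5% → £393000 × 1.5% × 106/366 = £1707.2951
Total = £10361.8852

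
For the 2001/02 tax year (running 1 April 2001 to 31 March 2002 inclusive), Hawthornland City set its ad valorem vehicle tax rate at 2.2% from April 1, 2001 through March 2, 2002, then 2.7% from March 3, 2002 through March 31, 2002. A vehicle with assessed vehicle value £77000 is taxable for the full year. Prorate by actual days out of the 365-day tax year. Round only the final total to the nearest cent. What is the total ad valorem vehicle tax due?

April 1, 2001 – March 2, 2002: 336 days at 2.2% → £77000 × 2.2% × 336/365 = £1559.4082
March 3 – March 31, 2002: 29 days at 2.7% → £77000 × 2.7% × 29/365 = £165.1808
Total = £1724.5890

£1724.59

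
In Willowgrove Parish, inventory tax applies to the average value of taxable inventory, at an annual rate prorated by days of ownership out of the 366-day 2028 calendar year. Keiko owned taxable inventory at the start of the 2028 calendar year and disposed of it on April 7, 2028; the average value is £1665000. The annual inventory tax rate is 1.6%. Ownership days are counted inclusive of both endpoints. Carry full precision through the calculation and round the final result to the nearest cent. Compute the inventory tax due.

£7133.11

Days held (January 1 – April 7, 2028): 98 out of 366
Tax = £1665000 × 1.6% × 98/366 = £7133.1148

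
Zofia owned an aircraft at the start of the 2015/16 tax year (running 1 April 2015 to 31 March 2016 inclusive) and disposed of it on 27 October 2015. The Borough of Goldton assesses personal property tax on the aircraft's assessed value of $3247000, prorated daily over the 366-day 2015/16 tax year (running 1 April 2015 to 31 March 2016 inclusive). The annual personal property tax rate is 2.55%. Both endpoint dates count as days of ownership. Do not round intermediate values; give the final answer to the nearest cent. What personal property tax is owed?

Days held (1 April – 27 October 2015): 210 out of 366
Tax = $3247000 × 2.55% × 210/366 = $47507.3361

$47507.34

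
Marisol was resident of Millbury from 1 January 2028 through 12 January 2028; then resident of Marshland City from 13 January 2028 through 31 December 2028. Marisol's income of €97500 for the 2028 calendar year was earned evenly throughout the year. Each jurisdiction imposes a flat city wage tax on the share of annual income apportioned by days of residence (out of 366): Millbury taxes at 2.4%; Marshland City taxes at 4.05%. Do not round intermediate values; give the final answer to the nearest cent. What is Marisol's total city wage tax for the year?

Millbury, 1 January – 12 January 2028: 12 days → €97500 × 2.4% × 12/366 = €76.7213
Marshland City, 13 January – 31 December 2028: 354 days → €97500 × 4.05% × 354/366 = €3819.2828
Total = €3896.0041

€3896.00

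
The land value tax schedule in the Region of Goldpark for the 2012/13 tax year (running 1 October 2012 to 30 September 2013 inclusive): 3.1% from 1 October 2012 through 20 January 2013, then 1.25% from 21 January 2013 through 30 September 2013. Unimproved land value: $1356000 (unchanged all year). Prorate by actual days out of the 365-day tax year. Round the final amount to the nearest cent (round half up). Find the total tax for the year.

$24647.62

1 October 2012 – 20 January 2013: 112 days at 3.1% → $1356000 × 3.1% × 112/365 = $12898.7178
21 January – 30 September 2013: 253 days at 1.25% → $1356000 × 1.25% × 253/365 = $11748.9041
Total = $24647.6219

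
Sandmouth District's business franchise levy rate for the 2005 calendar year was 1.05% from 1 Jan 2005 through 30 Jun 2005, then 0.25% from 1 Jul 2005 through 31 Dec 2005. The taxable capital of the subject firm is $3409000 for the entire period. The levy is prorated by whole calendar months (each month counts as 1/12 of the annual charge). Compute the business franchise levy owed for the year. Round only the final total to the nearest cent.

1 Jan – 30 Jun 2005: 6 months at 1.05% → $3409000 × 1.05% × 6/12 = $17897.2500
1 Jul – 31 Dec 2005: 6 months at 0.25% → $3409000 × 0.25% × 6/12 = $4261.2500
Total = $22158.5000

$22158.50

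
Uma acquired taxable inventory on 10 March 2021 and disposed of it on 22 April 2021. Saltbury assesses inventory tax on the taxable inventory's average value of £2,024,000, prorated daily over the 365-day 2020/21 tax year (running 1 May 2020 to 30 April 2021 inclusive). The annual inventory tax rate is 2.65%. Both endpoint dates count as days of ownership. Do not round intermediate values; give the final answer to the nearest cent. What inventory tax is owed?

£6,465.71

Days held (10 March – 22 April 2021): 44 out of 365
Tax = £2,024,000 × 2.65% × 44/365 = £6,465.7096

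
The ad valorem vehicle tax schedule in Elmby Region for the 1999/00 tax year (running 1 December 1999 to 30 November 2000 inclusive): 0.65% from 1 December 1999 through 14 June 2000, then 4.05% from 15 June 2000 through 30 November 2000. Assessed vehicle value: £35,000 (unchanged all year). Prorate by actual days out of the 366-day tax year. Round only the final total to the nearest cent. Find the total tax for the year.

£776.98

1 December 1999 – 14 June 2000: 197 days at 0.65% → £35,000 × 0.65% × 197/366 = £122.4522
15 June – 30 November 2000: 169 days at 4.05% → £35,000 × 4.05% × 169/366 = £654.5287
Total = £776.9809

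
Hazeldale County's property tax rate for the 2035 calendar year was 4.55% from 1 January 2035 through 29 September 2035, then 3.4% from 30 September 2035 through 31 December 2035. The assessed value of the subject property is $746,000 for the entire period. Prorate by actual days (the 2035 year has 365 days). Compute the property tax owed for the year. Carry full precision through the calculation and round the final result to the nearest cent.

$31,757.12

1 January – 29 September 2035: 272 days at 4.55% → $746,000 × 4.55% × 272/365 = $25,294.5096
30 September – 31 December 2035: 93 days at 3.4% → $746,000 × 3.4% × 93/365 = $6,462.6082
Total = $31,757.1178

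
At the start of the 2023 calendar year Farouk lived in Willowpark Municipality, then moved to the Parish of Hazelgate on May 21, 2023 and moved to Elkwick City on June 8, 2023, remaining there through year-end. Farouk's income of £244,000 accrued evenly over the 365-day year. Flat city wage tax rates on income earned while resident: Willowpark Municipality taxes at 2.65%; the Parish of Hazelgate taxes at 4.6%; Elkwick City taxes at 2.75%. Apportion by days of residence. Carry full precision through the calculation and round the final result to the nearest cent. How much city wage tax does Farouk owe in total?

£6,839.02

Willowpark Municipality, January 1 – May 20, 2023: 140 days → £244,000 × 2.65% × 140/365 = £2,480.1096
The Parish of Hazelgate, May 21 – June 7, 2023: 18 days → £244,000 × 4.6% × 18/365 = £553.5123
Elkwick City, June 8 – December 31, 2023: 207 days → £244,000 × 2.75% × 207/365 = £3,805.3973
Total = £6,839.0192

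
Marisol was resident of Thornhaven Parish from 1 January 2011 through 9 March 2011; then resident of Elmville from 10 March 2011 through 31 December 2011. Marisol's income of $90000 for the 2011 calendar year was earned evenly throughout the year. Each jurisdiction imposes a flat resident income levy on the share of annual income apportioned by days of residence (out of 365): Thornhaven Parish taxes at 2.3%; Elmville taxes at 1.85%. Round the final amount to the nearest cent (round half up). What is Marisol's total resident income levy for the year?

$1740.45

Thornhaven Parish, 1 January – 9 March 2011: 68 days → $90000 × 2.3% × 68/365 = $385.6438
Elmville, 10 March – 31 December 2011: 297 days → $90000 × 1.85% × 297/365 = $1354.8082
Total = $1740.4521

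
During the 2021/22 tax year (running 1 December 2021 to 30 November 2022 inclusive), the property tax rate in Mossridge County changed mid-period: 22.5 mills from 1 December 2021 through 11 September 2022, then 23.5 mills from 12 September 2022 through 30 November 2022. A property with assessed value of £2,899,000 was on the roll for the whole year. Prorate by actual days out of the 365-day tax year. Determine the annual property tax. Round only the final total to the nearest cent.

£65,862.90

1 December 2021 – 11 September 2022: 285 days at 22.5 mills → £2,899,000 × 2.25% × 285/365 = £50,931.0616
12 September – 30 November 2022: 80 days at 23.5 mills → £2,899,000 × 2.35% × 80/365 = £14,931.8356
Total = £65,862.8973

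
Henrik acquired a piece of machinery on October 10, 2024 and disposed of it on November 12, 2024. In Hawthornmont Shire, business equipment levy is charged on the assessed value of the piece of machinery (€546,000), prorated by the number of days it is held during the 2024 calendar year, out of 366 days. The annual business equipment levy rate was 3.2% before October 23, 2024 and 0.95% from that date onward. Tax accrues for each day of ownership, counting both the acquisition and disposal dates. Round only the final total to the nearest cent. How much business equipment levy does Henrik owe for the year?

€918.20

October 10 – October 22, 2024: 13 days at 3.2% → €546,000 × 3.2% × 13/366 = €620.5902
October 23 – November 12, 2024: 21 days at 0.95% → €546,000 × 0.95% × 21/366 = €297.6148
Total = €918.2049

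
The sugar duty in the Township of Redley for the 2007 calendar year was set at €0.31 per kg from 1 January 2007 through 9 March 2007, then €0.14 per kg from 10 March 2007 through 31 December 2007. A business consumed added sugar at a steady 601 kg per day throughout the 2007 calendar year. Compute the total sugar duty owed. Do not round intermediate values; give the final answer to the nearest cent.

1 January – 9 March 2007: 68 days × 601 kg/day = 40,868 kg at €0.31/kg → €12,669.08
10 March – 31 December 2007: 297 days × 601 kg/day = 178,497 kg at €0.14/kg → €24,989.58

€37,658.66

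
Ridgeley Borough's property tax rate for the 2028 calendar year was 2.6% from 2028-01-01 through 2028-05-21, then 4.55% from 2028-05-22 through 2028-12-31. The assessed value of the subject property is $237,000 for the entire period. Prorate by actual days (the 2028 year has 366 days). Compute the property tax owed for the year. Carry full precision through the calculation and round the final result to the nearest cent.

$8,990.46

2028-01-01 to 2028-05-21: 142 days at 2.6% → $237,000 × 2.6% × 142/366 = $2,390.7213
2028-05-22 to 2028-12-31: 224 days at 4.55% → $237,000 × 4.55% × 224/366 = $6,599.7377
Total = $8,990.4590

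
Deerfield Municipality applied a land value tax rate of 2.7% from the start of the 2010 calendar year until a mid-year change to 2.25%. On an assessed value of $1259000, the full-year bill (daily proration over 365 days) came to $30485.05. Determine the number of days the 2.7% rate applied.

Let d = days at the first rate; then 365 − d days at the second rate.
$1259000 × [2.7%·d + 2.25%·(365−d)] / 365 = $30485.05
Solving gives d = 139, so the new rate took effect on 20 May 2010.

139 days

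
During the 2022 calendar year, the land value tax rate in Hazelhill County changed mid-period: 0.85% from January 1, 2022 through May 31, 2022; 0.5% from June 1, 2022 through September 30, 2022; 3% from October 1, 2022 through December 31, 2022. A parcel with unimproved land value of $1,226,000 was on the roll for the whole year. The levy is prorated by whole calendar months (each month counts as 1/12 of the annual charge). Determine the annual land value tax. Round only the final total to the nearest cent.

January 1 – May 31, 2022: 5 months at 0.85% → $1,226,000 × 0.85% × 5/12 = $4,342.0833
June 1 – September 30, 2022: 4 months at 0.5% → $1,226,000 × 0.5% × 4/12 = $2,043.3333
October 1 – December 31, 2022: 3 months at 3% → $1,226,000 × 3% × 3/12 = $9,195.0000
Total = $15,580.4167

$15,580.42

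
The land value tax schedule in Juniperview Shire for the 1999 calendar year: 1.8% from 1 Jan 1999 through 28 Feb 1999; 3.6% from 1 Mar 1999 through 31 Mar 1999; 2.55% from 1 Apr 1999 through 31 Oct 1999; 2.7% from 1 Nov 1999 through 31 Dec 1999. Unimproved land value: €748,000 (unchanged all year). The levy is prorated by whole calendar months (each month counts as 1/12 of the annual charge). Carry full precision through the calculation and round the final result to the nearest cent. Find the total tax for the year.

1 Jan – 28 Feb 1999: 2 months at 1.8% → €748,000 × 1.8% × 2/12 = €2,244.0000
1 Mar – 31 Mar 1999: 1 month at 3.6% → €748,000 × 3.6% × 1/12 = €2,244.0000
1 Apr – 31 Oct 1999: 7 months at 2.55% → €748,000 × 2.55% × 7/12 = €11,126.5000
1 Nov – 31 Dec 1999: 2 months at 2.7% → €748,000 × 2.7% × 2/12 = €3,366.0000
Total = €18,980.5000

€18,980.50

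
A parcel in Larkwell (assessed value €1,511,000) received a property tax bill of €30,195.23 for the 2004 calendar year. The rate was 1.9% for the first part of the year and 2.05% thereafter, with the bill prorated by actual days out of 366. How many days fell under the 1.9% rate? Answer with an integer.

126 days

Let d = days at the first rate; then 366 − d days at the second rate.
€1,511,000 × [1.9%·d + 2.05%·(366−d)] / 366 = €30,195.23
Solving gives d = 126, so the new rate took effect on 6 May 2004.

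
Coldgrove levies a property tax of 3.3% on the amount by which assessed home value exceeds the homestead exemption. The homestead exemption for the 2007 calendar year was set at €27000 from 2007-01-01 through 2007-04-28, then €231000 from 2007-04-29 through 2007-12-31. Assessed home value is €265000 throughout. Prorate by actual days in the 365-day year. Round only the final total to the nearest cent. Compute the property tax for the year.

€3298.37

2007-01-01 to 2007-04-28: 118 days, exemption €27000 → (€265000 − €27000) × 3.3% × 118/365 = €2539.1014
2007-04-29 to 2007-12-31: 247 days, exemption €231000 → (€265000 − €231000) × 3.3% × 247/365 = €759.2712
Total = €3298.3726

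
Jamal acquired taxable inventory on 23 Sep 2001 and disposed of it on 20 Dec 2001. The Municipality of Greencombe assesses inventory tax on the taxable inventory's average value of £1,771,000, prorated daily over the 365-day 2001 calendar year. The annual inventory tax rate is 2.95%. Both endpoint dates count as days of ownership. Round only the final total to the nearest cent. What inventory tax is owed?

Days held (23 Sep – 20 Dec 2001): 89 out of 365
Tax = £1,771,000 × 2.95% × 89/365 = £12,739.0699

£12,739.07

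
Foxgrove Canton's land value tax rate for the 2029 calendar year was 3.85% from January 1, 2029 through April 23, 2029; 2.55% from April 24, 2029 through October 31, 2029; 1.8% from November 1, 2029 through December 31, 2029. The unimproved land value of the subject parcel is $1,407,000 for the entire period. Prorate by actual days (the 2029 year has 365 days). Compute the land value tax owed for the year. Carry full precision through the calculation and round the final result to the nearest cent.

January 1 – April 23, 2029: 113 days at 3.85% → $1,407,000 × 3.85% × 113/365 = $16,770.2836
April 24 – October 31, 2029: 191 days at 2.55% → $1,407,000 × 2.55% × 191/365 = $18,774.7767
November 1 – December 31, 2029: 61 days at 1.8% → $1,407,000 × 1.8% × 61/365 = $4,232.5644
Total = $39,777.6247

$39,777.62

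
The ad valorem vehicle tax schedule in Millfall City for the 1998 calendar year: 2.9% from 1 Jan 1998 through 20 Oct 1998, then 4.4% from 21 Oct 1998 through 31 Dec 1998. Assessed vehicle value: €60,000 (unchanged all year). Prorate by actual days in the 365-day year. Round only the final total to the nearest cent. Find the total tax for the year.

€1,917.53

1 Jan – 20 Oct 1998: 293 days at 2.9% → €60,000 × 2.9% × 293/365 = €1,396.7671
21 Oct – 31 Dec 1998: 72 days at 4.4% → €60,000 × 4.4% × 72/365 = €520.7671
Total = €1,917.5342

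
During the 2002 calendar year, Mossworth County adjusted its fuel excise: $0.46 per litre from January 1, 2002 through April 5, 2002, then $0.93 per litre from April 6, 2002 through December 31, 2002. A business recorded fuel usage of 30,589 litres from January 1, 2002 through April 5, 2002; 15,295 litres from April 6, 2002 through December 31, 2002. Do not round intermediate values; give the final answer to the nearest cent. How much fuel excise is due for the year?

$28,295.29

January 1 – April 5, 2002: 30,589 litres at $0.46/litre → $14,070.94
April 6 – December 31, 2002: 15,295 litres at $0.93/litre → $14,224.35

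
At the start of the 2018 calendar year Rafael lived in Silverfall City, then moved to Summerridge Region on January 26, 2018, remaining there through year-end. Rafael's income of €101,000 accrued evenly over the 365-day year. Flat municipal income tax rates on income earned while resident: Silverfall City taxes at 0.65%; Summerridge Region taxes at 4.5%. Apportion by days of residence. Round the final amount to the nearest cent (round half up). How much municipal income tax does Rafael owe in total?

€4,278.66

Silverfall City, January 1 – January 25, 2018: 25 days → €101,000 × 0.65% × 25/365 = €44.9658
Summerridge Region, January 26 – December 31, 2018: 340 days → €101,000 × 4.5% × 340/365 = €4,233.6986
Total = €4,278.6644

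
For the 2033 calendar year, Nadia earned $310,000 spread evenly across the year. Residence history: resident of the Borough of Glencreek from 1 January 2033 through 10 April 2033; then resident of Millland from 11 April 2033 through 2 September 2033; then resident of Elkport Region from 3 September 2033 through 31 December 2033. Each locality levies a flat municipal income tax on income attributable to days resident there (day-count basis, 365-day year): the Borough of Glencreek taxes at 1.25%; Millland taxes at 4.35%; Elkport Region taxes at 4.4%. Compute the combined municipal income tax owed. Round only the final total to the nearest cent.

The Borough of Glencreek, 1 January – 10 April 2033: 100 days → $310,000 × 1.25% × 100/365 = $1,061.6438
Millland, 11 April – 2 September 2033: 145 days → $310,000 × 4.35% × 145/365 = $5,357.0548
Elkport Region, 3 September – 31 December 2033: 120 days → $310,000 × 4.4% × 120/365 = $4,484.3836
Total = $10,903.0822

$10,903.08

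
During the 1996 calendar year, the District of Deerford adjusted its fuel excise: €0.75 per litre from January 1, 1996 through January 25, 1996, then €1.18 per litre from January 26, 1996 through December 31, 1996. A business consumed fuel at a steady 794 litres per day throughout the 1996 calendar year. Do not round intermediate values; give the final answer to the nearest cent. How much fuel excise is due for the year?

January 1 – January 25, 1996: 25 days × 794 litres/day = 19,850 litres at €0.75/litre → €14,887.50
January 26 – December 31, 1996: 341 days × 794 litres/day = 270,754 litres at €1.18/litre → €319,489.72

€334,377.22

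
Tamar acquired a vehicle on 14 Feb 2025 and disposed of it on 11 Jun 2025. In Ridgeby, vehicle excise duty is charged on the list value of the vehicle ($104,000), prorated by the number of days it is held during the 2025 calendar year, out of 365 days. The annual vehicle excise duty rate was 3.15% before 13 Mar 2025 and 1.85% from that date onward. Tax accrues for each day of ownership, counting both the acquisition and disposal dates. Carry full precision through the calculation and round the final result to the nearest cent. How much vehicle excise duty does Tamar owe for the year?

$722.02

14 Feb – 12 Mar 2025: 27 days at 3.15% → $104,000 × 3.15% × 27/365 = $242.3342
13 Mar – 11 Jun 2025: 91 days at 1.85% → $104,000 × 1.85% × 91/365 = $479.6822
Total = $722.0164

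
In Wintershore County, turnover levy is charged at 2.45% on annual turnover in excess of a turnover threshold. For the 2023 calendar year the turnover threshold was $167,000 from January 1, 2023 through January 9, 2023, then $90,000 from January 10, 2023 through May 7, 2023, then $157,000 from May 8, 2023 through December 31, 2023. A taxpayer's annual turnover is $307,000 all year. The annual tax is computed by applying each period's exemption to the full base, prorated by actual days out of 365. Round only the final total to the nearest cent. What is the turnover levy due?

$4,199.64

January 1 – January 9, 2023: 9 days, exemption $167,000 → ($307,000 − $167,000) × 2.45% × 9/365 = $84.5753
January 10 – May 7, 2023: 118 days, exemption $90,000 → ($307,000 − $90,000) × 2.45% × 118/365 = $1,718.7589
May 8 – December 31, 2023: 238 days, exemption $157,000 → ($307,000 − $157,000) × 2.45% × 238/365 = $2,396.3014
Total = $4,199.6356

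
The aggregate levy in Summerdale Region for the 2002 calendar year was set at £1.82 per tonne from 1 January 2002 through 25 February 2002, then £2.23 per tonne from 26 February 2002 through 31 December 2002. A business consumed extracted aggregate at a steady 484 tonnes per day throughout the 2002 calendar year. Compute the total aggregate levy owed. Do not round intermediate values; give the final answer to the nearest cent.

£382,839.16

1 January – 25 February 2002: 56 days × 484 tonnes/day = 27,104 tonnes at £1.82/tonne → £49,329.28
26 February – 31 December 2002: 309 days × 484 tonnes/day = 149,556 tonnes at £2.23/tonne → £333,509.88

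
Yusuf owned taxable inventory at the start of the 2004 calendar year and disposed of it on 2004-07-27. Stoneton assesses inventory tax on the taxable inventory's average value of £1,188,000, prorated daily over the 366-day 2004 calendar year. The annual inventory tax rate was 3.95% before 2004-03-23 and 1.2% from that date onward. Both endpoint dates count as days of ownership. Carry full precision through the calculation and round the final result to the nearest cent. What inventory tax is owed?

£15,460.23

2004-01-01 to 2004-03-22: 82 days at 3.95% → £1,188,000 × 3.95% × 82/366 = £10,513.4754
2004-03-23 to 2004-07-27: 127 days at 1.2% → £1,188,000 × 1.2% × 127/366 = £4,946.7541
Total = £15,460.2295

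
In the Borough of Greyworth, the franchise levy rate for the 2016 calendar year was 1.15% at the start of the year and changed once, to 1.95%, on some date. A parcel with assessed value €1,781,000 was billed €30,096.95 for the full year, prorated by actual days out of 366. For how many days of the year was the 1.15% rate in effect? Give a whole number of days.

119 days

Let d = days at the first rate; then 366 − d days at the second rate.
€1,781,000 × [1.15%·d + 1.95%·(366−d)] / 366 = €30,096.95
Solving gives d = 119, so the new rate took effect on April 29, 2016.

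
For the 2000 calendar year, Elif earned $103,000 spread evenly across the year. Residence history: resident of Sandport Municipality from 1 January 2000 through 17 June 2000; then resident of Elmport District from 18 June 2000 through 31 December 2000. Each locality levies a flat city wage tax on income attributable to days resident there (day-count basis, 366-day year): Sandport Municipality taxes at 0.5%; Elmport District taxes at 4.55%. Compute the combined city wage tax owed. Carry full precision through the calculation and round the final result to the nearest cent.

$2,760.32

Sandport Municipality, 1 January – 17 June 2000: 169 days → $103,000 × 0.5% × 169/366 = $237.8005
Elmport District, 18 June – 31 December 2000: 197 days → $103,000 × 4.55% × 197/366 = $2,522.5150
Total = $2,760.3156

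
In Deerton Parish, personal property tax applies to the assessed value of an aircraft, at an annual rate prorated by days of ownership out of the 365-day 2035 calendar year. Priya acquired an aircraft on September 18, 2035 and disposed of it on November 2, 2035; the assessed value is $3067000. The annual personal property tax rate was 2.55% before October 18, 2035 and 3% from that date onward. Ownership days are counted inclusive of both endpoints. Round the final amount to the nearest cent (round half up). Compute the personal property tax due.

$10461.41

September 18 – October 17, 2035: 30 days at 2.55% → $3067000 × 2.55% × 30/365 = $6428.0959
October 18 – November 2, 2035: 16 days at 3% → $3067000 × 3% × 16/365 = $4033.3151
Total = $10461.4110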